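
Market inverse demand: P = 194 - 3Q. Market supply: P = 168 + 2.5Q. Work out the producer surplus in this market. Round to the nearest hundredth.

27.93

Set 194 - 3Q = 168 + 2.5Q, which gives 26 = 5.5Q, so Q* = 4.7273 and P* = 194 - 3(4.7273) = 179.8182.
The supply curve's price intercept is 168, so PS = (1/2)(Q*)(P* - 168) = (1/2)(4.7273)(11.8182) = 27.9339.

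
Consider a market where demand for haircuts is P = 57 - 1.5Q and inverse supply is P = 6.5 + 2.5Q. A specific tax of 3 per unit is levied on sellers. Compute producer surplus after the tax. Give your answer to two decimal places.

176.27

Pre-tax equilibrium: 57 - 1.5Q = 6.5 + 2.5Q gives Q* = 12.625, P* = 38.0625.
A tax on sellers shifts supply up by 3: 57 - 1.5Q = 6.5 + 2.5Q + 3, so Q_t = 11.875. Buyers pay P_b = 39.1875; sellers receive P_s = P_b - 3 = 36.1875.
PS = (1/2)(Q_t)(P_s - 6.5) = (1/2)(11.875)(29.6875) = 176.2695.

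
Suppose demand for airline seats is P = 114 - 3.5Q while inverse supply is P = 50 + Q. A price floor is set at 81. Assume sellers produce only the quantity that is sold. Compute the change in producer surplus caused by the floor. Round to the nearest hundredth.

Free-market equilibrium: 114 - 3.5Q = 50 + Q gives Q* = 14.2222, P* = 64.2222.
At the floor price 81, quantity demanded is (114 - 81)/3.5 = 9.4286; demand is the short side, so Q = 9.4286 trades at P = 81.
PS goes from (1/2)(14.2222)(14.2222) = 101.1358 to 247.8367 (computed as (81 - 50)(9.4286) - (1/2)(1)(9.4286)^2), a change of 146.7009.

146.70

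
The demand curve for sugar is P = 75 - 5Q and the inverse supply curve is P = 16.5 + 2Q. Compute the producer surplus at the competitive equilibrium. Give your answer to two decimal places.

Setting demand equal to supply, 58.5 = 7Q, so Q* = 8.3571 and P* = 33.2143.
The supply curve's price intercept is 16.5, so PS = (1/2)(Q*)(P* - 16.5) = (1/2)(8.3571)(16.7143) = 69.8418.

69.84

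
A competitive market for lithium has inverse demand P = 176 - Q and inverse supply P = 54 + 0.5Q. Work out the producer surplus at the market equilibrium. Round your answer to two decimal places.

Equilibrium: 176 - Q = 54 + 0.5Q, so Q* = 81.3333 and P* = 94.6667.
The supply curve's price intercept is 54, so PS = (1/2)(Q*)(P* - 54) = (1/2)(81.3333)(40.6667) = 1653.7778.

1653.78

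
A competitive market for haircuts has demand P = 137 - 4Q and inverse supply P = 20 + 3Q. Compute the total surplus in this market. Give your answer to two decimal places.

Set 137 - 4Q = 20 + 3Q, which gives 117 = 7Q, so Q* = 16.7143 and P* = 137 - 4(16.7143) = 70.1429.
Total surplus is the full triangle between the curves from 0 to Q*: (1/2)(16.7143)(137 - 20) = 977.7857.

977.79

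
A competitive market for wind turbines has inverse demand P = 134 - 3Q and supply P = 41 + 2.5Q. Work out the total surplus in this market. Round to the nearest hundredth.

Equilibrium: 134 - 3Q = 41 + 2.5Q, so Q* = 16.9091 and P* = 83.2727.
CS = (1/2)(16.9091)(50.7273) = 428.876 and PS = (1/2)(16.9091)(42.2727) = 357.3967, so total surplus = 786.2727.

786.27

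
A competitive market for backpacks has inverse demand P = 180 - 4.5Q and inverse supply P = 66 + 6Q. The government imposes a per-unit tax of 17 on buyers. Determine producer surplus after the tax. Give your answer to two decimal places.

Pre-tax equilibrium: 180 - 4.5Q = 66 + 6Q gives Q* = 10.8571, P* = 131.1429.
A tax on buyers shifts demand down by 17: (180 - 17) - 4.5Q = 66 + 6Q, so Q_t = 9.2381. Buyers pay P_b = 138.4286; sellers receive P_s = P_b - 17 = 121.4286.
Producer surplus is the triangle above supply below P_s: (1/2)(9.2381)(121.4286 - 66) = 256.0272.

256.03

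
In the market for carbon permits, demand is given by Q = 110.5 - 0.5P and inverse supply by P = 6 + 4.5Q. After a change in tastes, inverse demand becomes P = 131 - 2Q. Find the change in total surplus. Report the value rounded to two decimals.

-2353.85

Rewriting demand in inverse form: P = 221 - 2Q.
Initial equilibrium: Q_0 = 33.0769, P_0 = 154.8462; CS_0 = (1/2)(33.0769)(66.1538) = 1094.0828, PS_0 = (1/2)(33.0769)(148.8462) = 2461.6864.
New equilibrium: 131 - 2Q = 6 + 4.5Q gives Q_1 = 19.2308, P_1 = 92.5385; CS_1 = 369.8225, PS_1 = 832.1006.
Change in total surplus = (369.8225 + 832.1006) - (1094.0828 + 2461.6864) = -2353.8462.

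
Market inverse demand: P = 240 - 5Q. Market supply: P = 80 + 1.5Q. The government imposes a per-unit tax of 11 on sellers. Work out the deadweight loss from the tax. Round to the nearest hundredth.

Without the tax, 240 - 5Q = 80 + 1.5Q so Q* = 24.6154 and P* = 116.9231.
A tax on sellers shifts supply up by 11: 240 - 5Q = 80 + 1.5Q + 11, so Q_t = 22.9231. Buyers pay P_b = 125.3846; sellers receive P_s = P_b - 11 = 114.3846.
Deadweight loss is the triangle between the curves from Q_t to Q*: (1/2)(24.6154 - 22.9231)(11) = 9.3077.

9.31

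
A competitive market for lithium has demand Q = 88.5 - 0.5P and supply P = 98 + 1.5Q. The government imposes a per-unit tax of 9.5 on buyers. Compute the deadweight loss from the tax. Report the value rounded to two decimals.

Rewriting demand in inverse form: P = 177 - 2Q.
Pre-tax equilibrium: 177 - 2Q = 98 + 1.5Q gives Q* = 22.5714, P* = 131.8571.
With the tax, buyers' net willingness to pay falls by 9.5: (177 - 9.5) - 2Q = 98 + 1.5Q, so Q_t = 19.8571. Buyers pay P_b = 137.2857; sellers receive P_s = P_b - 9.5 = 127.7857.
The welfare triangle lost has base Q* - Q_t = 2.7143 and height t = 9.5, so DWL = (1/2)(2.7143)(9.5) = 12.8929.

12.89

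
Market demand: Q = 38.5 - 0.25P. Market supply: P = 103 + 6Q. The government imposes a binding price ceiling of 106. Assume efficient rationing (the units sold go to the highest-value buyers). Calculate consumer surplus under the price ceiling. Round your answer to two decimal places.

Rewriting demand in inverse form: P = 154 - 4Q.
Free-market equilibrium: 154 - 4Q = 103 + 6Q gives Q* = 5.1, P* = 133.6.
At P = 106, sellers supply (106 - 103)/6 = 0.5 while buyers want more, so the quantity traded is 0.5 at price 106.
The demand price at Q = 0.5 is 152. CS is the trapezoid between demand and 106 over [0, 0.5]: (1/2)[(154 - 106) + (152 - 106)](0.5) = 23.5.

23.50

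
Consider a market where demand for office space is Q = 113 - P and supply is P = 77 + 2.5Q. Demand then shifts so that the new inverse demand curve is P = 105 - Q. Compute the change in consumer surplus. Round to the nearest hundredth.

-20.90

Rewriting demand in inverse form: P = 113 - Q.
Initial equilibrium: Q_0 = 10.2857, P_0 = 102.7143; CS_0 = (1/2)(10.2857)(10.2857) = 52.898, PS_0 = (1/2)(10.2857)(25.7143) = 132.2449.
New equilibrium: 105 - Q = 77 + 2.5Q gives Q_1 = 8, P_1 = 97; CS_1 = 32, PS_1 = 80.
Change in consumer surplus = 32 - 52.898 = -20.898.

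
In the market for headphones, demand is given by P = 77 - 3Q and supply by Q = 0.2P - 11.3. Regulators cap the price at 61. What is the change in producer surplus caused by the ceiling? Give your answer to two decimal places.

-14.39

Rewriting supply in inverse form: P = 56.5 + 5Q.
Without the control, 77 - 3Q = 56.5 + 5Q so Q* = 2.5625 and P* = 69.3125.
At the ceiling price 61, quantity supplied is (61 - 56.5)/5 = 0.9; supply is the short side, so Q = 0.9 trades at P = 61.
PS goes from (1/2)(2.5625)(12.8125) = 16.416 to 2.025 (computed as (61 - 56.5)(0.9) - (1/2)(5)(0.9)^2), a change of -14.391.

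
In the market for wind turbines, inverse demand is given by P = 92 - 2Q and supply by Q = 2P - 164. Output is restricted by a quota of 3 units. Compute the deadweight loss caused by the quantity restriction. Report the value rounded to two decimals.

1.25

Rewriting supply in inverse form: P = 82 + 0.5Q.
Unrestricted equilibrium: Q* = (92 - 82)/(2 + 0.5) = 4.
At Q = 3 the demand price is 92 - 2(3) = 86 and the supply price is 82 + 0.5(3) = 83.5.
Deadweight loss is the triangle between the curves from 3 to 4: (1/2)(86 - 83.5)(4 - 3) = 1.25.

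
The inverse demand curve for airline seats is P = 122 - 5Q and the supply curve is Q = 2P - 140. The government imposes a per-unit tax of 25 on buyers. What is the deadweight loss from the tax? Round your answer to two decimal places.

Rewriting supply in inverse form: P = 70 + 0.5Q.
Pre-tax equilibrium: 122 - 5Q = 70 + 0.5Q gives Q* = 9.4545, P* = 74.7273.
A tax on buyers shifts demand down by 25: (122 - 25) - 5Q = 70 + 0.5Q, so Q_t = 4.9091. Buyers pay P_b = 97.4545; sellers receive P_s = P_b - 25 = 72.4545.
Deadweight loss is the triangle between the curves from Q_t to Q*: (1/2)(9.4545 - 4.9091)(25) = 56.8182.

56.82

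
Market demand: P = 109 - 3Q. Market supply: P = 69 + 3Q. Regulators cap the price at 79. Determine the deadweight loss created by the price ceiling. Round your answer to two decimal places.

Without the control, 109 - 3Q = 69 + 3Q so Q* = 6.6667 and P* = 89.
At the ceiling price 79, quantity supplied is (79 - 69)/3 = 3.3333; supply is the short side, so Q = 3.3333 trades at P = 79.
The lost-trades triangle has base Q* - 3.3333 = 3.3333 and height equal to the gap between the curves at Q = 3.3333, which is 99 - 79 = 20. DWL = (1/2)(3.3333)(20) = 33.3333.

33.33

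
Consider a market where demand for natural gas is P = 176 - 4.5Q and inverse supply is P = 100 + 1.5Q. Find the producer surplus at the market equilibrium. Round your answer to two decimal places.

120.33

Set 176 - 4.5Q = 100 + 1.5Q, which gives 76 = 6Q, so Q* = 12.6667 and P* = 176 - 4.5(12.6667) = 119.
PS is the area between P* and the supply curve from 0 to Q*: (1/2)(12.6667)(19) = 120.3333.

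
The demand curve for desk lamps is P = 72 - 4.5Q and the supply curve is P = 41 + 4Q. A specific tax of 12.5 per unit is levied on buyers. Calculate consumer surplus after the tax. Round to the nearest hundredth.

Pre-tax equilibrium: 72 - 4.5Q = 41 + 4Q gives Q* = 3.6471, P* = 55.5882.
With the tax, buyers' net willingness to pay falls by 12.5: (72 - 12.5) - 4.5Q = 41 + 4Q, so Q_t = 2.1765. Buyers pay P_b = 62.2059; sellers receive P_s = P_b - 12.5 = 49.7059.
Consumer surplus is the triangle under demand above P_b: (1/2)(2.1765)(72 - 62.2059) = 10.6583.

10.66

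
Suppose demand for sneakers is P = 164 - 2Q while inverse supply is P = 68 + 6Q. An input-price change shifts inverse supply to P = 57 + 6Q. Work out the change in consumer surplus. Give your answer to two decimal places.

34.89

Initial equilibrium: Q_0 = 12, P_0 = 140; CS_0 = (1/2)(12)(24) = 144, PS_0 = (1/2)(12)(72) = 432.
New equilibrium: 164 - 2Q = 57 + 6Q gives Q_1 = 13.375, P_1 = 137.25; CS_1 = 178.8906, PS_1 = 536.6719.
Change in consumer surplus = 178.8906 - 144 = 34.8906.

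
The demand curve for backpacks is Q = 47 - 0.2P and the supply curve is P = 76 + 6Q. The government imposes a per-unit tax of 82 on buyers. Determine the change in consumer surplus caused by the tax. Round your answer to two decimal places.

Rewriting demand in inverse form: P = 235 - 5Q.
Without the tax, 235 - 5Q = 76 + 6Q so Q* = 14.4545 and P* = 162.7273.
A tax on buyers shifts demand down by 82: (235 - 82) - 5Q = 76 + 6Q, so Q_t = 7. Buyers pay P_b = 200; sellers receive P_s = P_b - 82 = 118.
Consumers lose the trapezoid between P* and P_b out to Q_t plus the triangle from Q_t to Q*: change in CS = 122.5 - 522.3347 = -399.8347.

-399.83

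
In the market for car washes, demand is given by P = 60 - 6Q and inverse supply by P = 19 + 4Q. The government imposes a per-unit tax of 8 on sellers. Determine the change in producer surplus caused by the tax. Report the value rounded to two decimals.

-11.84

Without the tax, 60 - 6Q = 19 + 4Q so Q* = 4.1 and P* = 35.4.
A tax on sellers shifts supply up by 8: 60 - 6Q = 19 + 4Q + 8, so Q_t = 3.3. Buyers pay P_b = 40.2; sellers receive P_s = P_b - 8 = 32.2.
Producers lose the trapezoid between P_s and P* out to Q_t plus the triangle from Q_t to Q*: change in PS = 21.78 - 33.62 = -11.84.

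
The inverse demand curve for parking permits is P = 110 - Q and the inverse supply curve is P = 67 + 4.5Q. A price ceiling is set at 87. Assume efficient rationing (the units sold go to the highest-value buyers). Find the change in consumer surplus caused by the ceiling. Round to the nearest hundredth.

Free-market equilibrium: 110 - Q = 67 + 4.5Q gives Q* = 7.8182, P* = 102.1818.
At P = 87, sellers supply (87 - 67)/4.5 = 4.4444 while buyers want more, so the quantity traded is 4.4444 at price 87.
CS goes from (1/2)(7.8182)(7.8182) = 30.562 to 92.3457 (computed as (110 - 87)(4.4444) - (1/2)(1)(4.4444)^2), a change of 61.7837.

61.78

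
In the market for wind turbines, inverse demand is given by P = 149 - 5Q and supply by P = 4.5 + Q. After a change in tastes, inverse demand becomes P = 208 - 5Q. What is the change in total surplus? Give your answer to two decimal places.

Initial equilibrium: Q_0 = 24.0833, P_0 = 28.5833; CS_0 = (1/2)(24.0833)(120.4167) = 1450.0174, PS_0 = (1/2)(24.0833)(24.0833) = 290.0035.
New equilibrium: 208 - 5Q = 4.5 + Q gives Q_1 = 33.9167, P_1 = 38.4167; CS_1 = 2875.8507, PS_1 = 575.1701.
Change in total surplus = (2875.8507 + 575.1701) - (1450.0174 + 290.0035) = 1711.

1711.00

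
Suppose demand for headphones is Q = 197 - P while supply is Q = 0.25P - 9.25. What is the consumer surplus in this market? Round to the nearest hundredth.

512.00

Rewriting demand in inverse form: P = 197 - Q.
Rewriting supply in inverse form: P = 37 + 4Q.
Equilibrium: 197 - Q = 37 + 4Q, so Q* = 32 and P* = 165.
CS is the area between the demand curve and P* from 0 to Q*: (1/2)(32)(32) = 512.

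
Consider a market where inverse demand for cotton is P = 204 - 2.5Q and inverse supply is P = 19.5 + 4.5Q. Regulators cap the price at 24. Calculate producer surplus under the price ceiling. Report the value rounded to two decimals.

2.25

Without the control, 204 - 2.5Q = 19.5 + 4.5Q so Q* = 26.3571 and P* = 138.1071.
At the ceiling price 24, quantity supplied is (24 - 19.5)/4.5 = 1; supply is the short side, so Q = 1 trades at P = 24.
PS is the triangle above supply below 24: (1/2)(1)(24 - 19.5) = 2.25.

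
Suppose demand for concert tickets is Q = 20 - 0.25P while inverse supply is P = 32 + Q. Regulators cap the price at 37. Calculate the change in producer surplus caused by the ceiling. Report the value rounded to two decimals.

-33.58

Rewriting demand in inverse form: P = 80 - 4Q.
Free-market equilibrium: 80 - 4Q = 32 + Q gives Q* = 9.6, P* = 41.6.
At P = 37, sellers supply (37 - 32)/1 = 5 while buyers want more, so the quantity traded is 5 at price 37.
PS goes from (1/2)(9.6)(9.6) = 46.08 to 12.5 (computed as (37 - 32)(5) - (1/2)(1)(5)^2), a change of -33.58.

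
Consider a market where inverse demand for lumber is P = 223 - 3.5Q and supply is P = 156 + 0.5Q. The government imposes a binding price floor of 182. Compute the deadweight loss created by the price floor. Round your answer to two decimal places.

Free-market equilibrium: 223 - 3.5Q = 156 + 0.5Q gives Q* = 16.75, P* = 164.375.
At the floor price 182, quantity demanded is (223 - 182)/3.5 = 11.7143; demand is the short side, so Q = 11.7143 trades at P = 182.
The lost-trades triangle has base Q* - 11.7143 = 5.0357 and height equal to the gap between the curves at Q = 11.7143, which is 182 - 161.8571 = 20.1429. DWL = (1/2)(5.0357)(20.1429) = 50.7168.

50.72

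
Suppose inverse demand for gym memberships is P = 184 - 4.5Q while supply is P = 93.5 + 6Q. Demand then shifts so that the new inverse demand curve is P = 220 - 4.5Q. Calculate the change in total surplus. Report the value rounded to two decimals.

372.00

Initial equilibrium: Q_0 = 8.619, P_0 = 145.2143; CS_0 = (1/2)(8.619)(38.7857) = 167.148, PS_0 = (1/2)(8.619)(51.7143) = 222.8639.
New equilibrium: 220 - 4.5Q = 93.5 + 6Q gives Q_1 = 12.0476, P_1 = 165.7857; CS_1 = 326.5765, PS_1 = 435.4354.
Change in total surplus = (326.5765 + 435.4354) - (167.148 + 222.8639) = 372.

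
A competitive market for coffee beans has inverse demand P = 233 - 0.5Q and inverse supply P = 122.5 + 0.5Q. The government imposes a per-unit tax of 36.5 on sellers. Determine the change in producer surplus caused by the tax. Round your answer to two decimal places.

Without the tax, 233 - 0.5Q = 122.5 + 0.5Q so Q* = 110.5 and P* = 177.75.
With the tax, sellers need 36.5 more per unit: 233 - 0.5Q = 122.5 + 0.5Q + 36.5, so Q_t = 74. Buyers pay P_b = 196; sellers receive P_s = P_b - 36.5 = 159.5.
Producers lose the trapezoid between P_s and P* out to Q_t plus the triangle from Q_t to Q*: change in PS = 1369 - 3052.5625 = -1683.5625.

-1683.56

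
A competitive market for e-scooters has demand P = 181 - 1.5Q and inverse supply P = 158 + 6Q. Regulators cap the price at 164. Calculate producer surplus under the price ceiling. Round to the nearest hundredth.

Free-market equilibrium: 181 - 1.5Q = 158 + 6Q gives Q* = 3.0667, P* = 176.4.
At P = 164, sellers supply (164 - 158)/6 = 1 while buyers want more, so the quantity traded is 1 at price 164.
PS is the triangle above supply below 164: (1/2)(1)(164 - 158) = 3.

3.00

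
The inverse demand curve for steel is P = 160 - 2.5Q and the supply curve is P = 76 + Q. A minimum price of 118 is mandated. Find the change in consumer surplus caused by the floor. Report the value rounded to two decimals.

-367.20

Free-market equilibrium: 160 - 2.5Q = 76 + Q gives Q* = 24, P* = 100.
At P = 118, buyers demand (160 - 118)/2.5 = 16.8 while sellers would supply more, so the quantity traded is 16.8 at price 118.
CS goes from (1/2)(24)(60) = 720 to 352.8 (computed as (160 - 118)(16.8) - (1/2)(2.5)(16.8)^2), a change of -367.2.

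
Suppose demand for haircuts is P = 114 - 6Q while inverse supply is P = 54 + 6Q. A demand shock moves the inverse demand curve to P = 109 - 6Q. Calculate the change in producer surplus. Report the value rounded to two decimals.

Initial equilibrium: Q_0 = 5, P_0 = 84; CS_0 = (1/2)(5)(30) = 75, PS_0 = (1/2)(5)(30) = 75.
New equilibrium: 109 - 6Q = 54 + 6Q gives Q_1 = 4.5833, P_1 = 81.5; CS_1 = 63.0208, PS_1 = 63.0208.
Change in producer surplus = 63.0208 - 75 = -11.9792.

-11.98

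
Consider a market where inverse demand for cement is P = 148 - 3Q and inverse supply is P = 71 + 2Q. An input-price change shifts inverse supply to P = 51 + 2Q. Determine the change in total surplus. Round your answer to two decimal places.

Initial equilibrium: Q_0 = 15.4, P_0 = 101.8; CS_0 = (1/2)(15.4)(46.2) = 355.74, PS_0 = (1/2)(15.4)(30.8) = 237.16.
New equilibrium: 148 - 3Q = 51 + 2Q gives Q_1 = 19.4, P_1 = 89.8; CS_1 = 564.54, PS_1 = 376.36.
Change in total surplus = (564.54 + 376.36) - (355.74 + 237.16) = 348.

348.00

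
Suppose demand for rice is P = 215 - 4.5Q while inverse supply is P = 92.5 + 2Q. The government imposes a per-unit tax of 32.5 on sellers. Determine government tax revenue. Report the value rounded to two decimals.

Pre-tax equilibrium: 215 - 4.5Q = 92.5 + 2Q gives Q* = 18.8462, P* = 130.1923.
A tax on sellers shifts supply up by 32.5: 215 - 4.5Q = 92.5 + 2Q + 32.5, so Q_t = 13.8462. Buyers pay P_b = 152.6923; sellers receive P_s = P_b - 32.5 = 120.1923.
Revenue is the tax times quantity traded: 32.5 x 13.8462 = 450.

450.00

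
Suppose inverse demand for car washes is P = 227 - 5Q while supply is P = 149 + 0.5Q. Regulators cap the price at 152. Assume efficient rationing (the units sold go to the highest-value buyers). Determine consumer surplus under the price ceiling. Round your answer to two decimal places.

360.00

Free-market equilibrium: 227 - 5Q = 149 + 0.5Q gives Q* = 14.1818, P* = 156.0909.
At the ceiling price 152, quantity supplied is (152 - 149)/0.5 = 6; supply is the short side, so Q = 6 trades at P = 152.
The demand price at Q = 6 is 197. CS is the trapezoid between demand and 152 over [0, 6]: (1/2)[(227 - 152) + (197 - 152)](6) = 360.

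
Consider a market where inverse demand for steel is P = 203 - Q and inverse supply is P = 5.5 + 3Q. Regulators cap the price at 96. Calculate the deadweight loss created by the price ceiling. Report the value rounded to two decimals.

Free-market equilibrium: 203 - Q = 5.5 + 3Q gives Q* = 49.375, P* = 153.625.
At the ceiling price 96, quantity supplied is (96 - 5.5)/3 = 30.1667; supply is the short side, so Q = 30.1667 trades at P = 96.
The lost-trades triangle has base Q* - 30.1667 = 19.2083 and height equal to the gap between the curves at Q = 30.1667, which is 172.8333 - 96 = 76.8333. DWL = (1/2)(19.2083)(76.8333) = 737.9201.

737.92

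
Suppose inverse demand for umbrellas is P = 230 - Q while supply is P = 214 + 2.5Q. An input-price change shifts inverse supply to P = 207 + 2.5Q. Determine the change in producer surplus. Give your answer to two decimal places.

Initial equilibrium: Q_0 = 4.5714, P_0 = 225.4286; CS_0 = (1/2)(4.5714)(4.5714) = 10.449, PS_0 = (1/2)(4.5714)(11.4286) = 26.1224.
New equilibrium: 230 - Q = 207 + 2.5Q gives Q_1 = 6.5714, P_1 = 223.4286; CS_1 = 21.5918, PS_1 = 53.9796.
Change in producer surplus = 53.9796 - 26.1224 = 27.8571.

27.86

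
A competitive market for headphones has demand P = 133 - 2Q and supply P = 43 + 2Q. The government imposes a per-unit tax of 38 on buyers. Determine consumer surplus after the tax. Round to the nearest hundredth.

169.00

Pre-tax equilibrium: 133 - 2Q = 43 + 2Q gives Q* = 22.5, P* = 88.
A tax on buyers shifts demand down by 38: (133 - 38) - 2Q = 43 + 2Q, so Q_t = 13. Buyers pay P_b = 107; sellers receive P_s = P_b - 38 = 69.
CS = (1/2)(Q_t)(133 - P_b) = (1/2)(13)(26) = 169.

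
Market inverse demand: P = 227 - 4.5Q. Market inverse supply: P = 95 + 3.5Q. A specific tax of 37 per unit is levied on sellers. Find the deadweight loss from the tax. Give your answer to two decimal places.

85.56

Pre-tax equilibrium: 227 - 4.5Q = 95 + 3.5Q gives Q* = 16.5, P* = 152.75.
A tax on sellers shifts supply up by 37: 227 - 4.5Q = 95 + 3.5Q + 37, so Q_t = 11.875. Buyers pay P_b = 173.5625; sellers receive P_s = P_b - 37 = 136.5625.
Deadweight loss is the triangle between the curves from Q_t to Q*: (1/2)(16.5 - 11.875)(37) = 85.5625.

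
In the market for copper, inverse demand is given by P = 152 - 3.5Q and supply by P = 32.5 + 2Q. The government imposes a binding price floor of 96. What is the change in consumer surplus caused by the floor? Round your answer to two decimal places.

-378.13

Free-market equilibrium: 152 - 3.5Q = 32.5 + 2Q gives Q* = 21.7273, P* = 75.9545.
At the floor price 96, quantity demanded is (152 - 96)/3.5 = 16; demand is the short side, so Q = 16 trades at P = 96.
CS goes from (1/2)(21.7273)(76.0455) = 826.1302 to 448 (computed as (152 - 96)(16) - (1/2)(3.5)(16)^2), a change of -378.1302.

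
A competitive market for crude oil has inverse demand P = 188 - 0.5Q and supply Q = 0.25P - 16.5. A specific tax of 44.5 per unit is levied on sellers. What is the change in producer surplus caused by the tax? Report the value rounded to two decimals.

Rewriting supply in inverse form: P = 66 + 4Q.
Pre-tax equilibrium: 188 - 0.5Q = 66 + 4Q gives Q* = 27.1111, P* = 174.4444.
A tax on sellers shifts supply up by 44.5: 188 - 0.5Q = 66 + 4Q + 44.5, so Q_t = 17.2222. Buyers pay P_b = 179.3889; sellers receive P_s = P_b - 44.5 = 134.8889.
PS falls from (1/2)(27.1111)(108.4444) = 1470.0247 to (1/2)(17.2222)(68.8889) = 593.2099, a change of -876.8148.

-876.81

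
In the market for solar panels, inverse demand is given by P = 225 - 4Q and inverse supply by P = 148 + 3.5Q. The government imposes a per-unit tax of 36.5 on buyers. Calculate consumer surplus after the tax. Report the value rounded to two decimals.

Without the tax, 225 - 4Q = 148 + 3.5Q so Q* = 10.2667 and P* = 183.9333.
A tax on buyers shifts demand down by 36.5: (225 - 36.5) - 4Q = 148 + 3.5Q, so Q_t = 5.4. Buyers pay P_b = 203.4; sellers receive P_s = P_b - 36.5 = 166.9.
CS = (1/2)(Q_t)(225 - P_b) = (1/2)(5.4)(21.6) = 58.32.

58.32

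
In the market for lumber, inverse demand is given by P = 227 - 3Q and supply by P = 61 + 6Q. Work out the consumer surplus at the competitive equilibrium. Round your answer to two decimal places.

Setting demand equal to supply, 166 = 9Q, so Q* = 18.4444 and P* = 171.6667.
CS is the area between the demand curve and P* from 0 to Q*: (1/2)(18.4444)(55.3333) = 510.2963.

510.30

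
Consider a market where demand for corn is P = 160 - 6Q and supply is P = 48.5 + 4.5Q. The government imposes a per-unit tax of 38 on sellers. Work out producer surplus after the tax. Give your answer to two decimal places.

Without the tax, 160 - 6Q = 48.5 + 4.5Q so Q* = 10.619 and P* = 96.2857.
A tax on sellers shifts supply up by 38: 160 - 6Q = 48.5 + 4.5Q + 38, so Q_t = 7. Buyers pay P_b = 118; sellers receive P_s = P_b - 38 = 80.
Producer surplus is the triangle above supply below P_s: (1/2)(7)(80 - 48.5) = 110.25.

110.25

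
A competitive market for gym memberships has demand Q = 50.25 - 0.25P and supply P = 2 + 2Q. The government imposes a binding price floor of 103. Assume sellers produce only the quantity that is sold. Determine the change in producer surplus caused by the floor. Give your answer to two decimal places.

774.22

Rewriting demand in inverse form: P = 201 - 4Q.
Without the control, 201 - 4Q = 2 + 2Q so Q* = 33.1667 and P* = 68.3333.
At P = 103, buyers demand (201 - 103)/4 = 24.5 while sellers would supply more, so the quantity traded is 24.5 at price 103.
PS goes from (1/2)(33.1667)(66.3333) = 1100.0278 to 1874.25 (computed as (103 - 2)(24.5) - (1/2)(2)(24.5)^2), a change of 774.2222.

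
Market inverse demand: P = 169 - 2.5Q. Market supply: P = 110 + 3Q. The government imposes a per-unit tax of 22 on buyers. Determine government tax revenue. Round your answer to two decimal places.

148.00

Without the tax, 169 - 2.5Q = 110 + 3Q so Q* = 10.7273 and P* = 142.1818.
With the tax, buyers' net willingness to pay falls by 22: (169 - 22) - 2.5Q = 110 + 3Q, so Q_t = 6.7273. Buyers pay P_b = 152.1818; sellers receive P_s = P_b - 22 = 130.1818.
Tax revenue = t x Q_t = 22 x 6.7273 = 148.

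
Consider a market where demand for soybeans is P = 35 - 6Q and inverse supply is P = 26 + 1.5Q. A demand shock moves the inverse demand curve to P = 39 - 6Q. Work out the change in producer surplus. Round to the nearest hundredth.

1.17

Initial equilibrium: Q_0 = 1.2, P_0 = 27.8; CS_0 = (1/2)(1.2)(7.2) = 4.32, PS_0 = (1/2)(1.2)(1.8) = 1.08.
New equilibrium: 39 - 6Q = 26 + 1.5Q gives Q_1 = 1.7333, P_1 = 28.6; CS_1 = 9.0133, PS_1 = 2.2533.
Change in producer surplus = 2.2533 - 1.08 = 1.1733.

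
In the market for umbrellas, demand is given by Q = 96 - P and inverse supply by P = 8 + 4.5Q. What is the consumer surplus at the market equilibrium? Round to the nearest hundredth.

Rewriting demand in inverse form: P = 96 - Q.
Setting demand equal to supply, 88 = 5.5Q, so Q* = 16 and P* = 80.
The demand choke price is 96, so CS = (1/2)(Q*)(96 - P*) = (1/2)(16)(16) = 128.

128.00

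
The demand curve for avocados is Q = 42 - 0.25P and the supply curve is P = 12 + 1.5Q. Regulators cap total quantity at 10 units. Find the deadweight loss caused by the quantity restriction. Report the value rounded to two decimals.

Rewriting demand in inverse form: P = 168 - 4Q.
Unrestricted equilibrium: Q* = (168 - 12)/(4 + 1.5) = 28.3636.
At Q = 10 the demand price is 168 - 4(10) = 128 and the supply price is 12 + 1.5(10) = 27.
DWL = (1/2)(gap between curves at 10) x (Q* - 10) = (1/2)(101)(18.3636) = 927.3636.

927.36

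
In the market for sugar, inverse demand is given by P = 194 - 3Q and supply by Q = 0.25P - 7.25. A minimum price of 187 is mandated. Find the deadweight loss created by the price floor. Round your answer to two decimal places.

Rewriting supply in inverse form: P = 29 + 4Q.
Without the control, 194 - 3Q = 29 + 4Q so Q* = 23.5714 and P* = 123.2857.
At P = 187, buyers demand (194 - 187)/3 = 2.3333 while sellers would supply more, so the quantity traded is 2.3333 at price 187.
At Q = 2.3333 the demand price is 187 and the supply price is 38.3333. Deadweight loss is the triangle between the curves from 2.3333 to 23.5714: (1/2)(187 - 38.3333)(23.5714 - 2.3333) = 1578.6984.

1578.70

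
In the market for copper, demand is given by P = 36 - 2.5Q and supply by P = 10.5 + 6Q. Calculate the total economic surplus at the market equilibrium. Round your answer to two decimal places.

38.25

Setting demand equal to supply, 25.5 = 8.5Q, so Q* = 3 and P* = 28.5.
CS = (1/2)(3)(7.5) = 11.25 and PS = (1/2)(3)(18) = 27, so total surplus = 38.25.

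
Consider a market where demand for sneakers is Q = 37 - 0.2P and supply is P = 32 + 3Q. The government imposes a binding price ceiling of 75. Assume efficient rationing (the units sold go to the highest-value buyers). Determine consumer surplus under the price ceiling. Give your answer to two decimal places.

Rewriting demand in inverse form: P = 185 - 5Q.
Without the control, 185 - 5Q = 32 + 3Q so Q* = 19.125 and P* = 89.375.
At the ceiling price 75, quantity supplied is (75 - 32)/3 = 14.3333; supply is the short side, so Q = 14.3333 trades at P = 75.
The demand price at Q = 14.3333 is 113.3333. CS is the trapezoid between demand and 75 over [0, 14.3333]: (1/2)[(185 - 75) + (113.3333 - 75)](14.3333) = 1063.0556.

1063.06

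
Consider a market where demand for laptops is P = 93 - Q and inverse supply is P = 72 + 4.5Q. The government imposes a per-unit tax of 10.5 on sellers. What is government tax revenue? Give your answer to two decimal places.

20.05

Pre-tax equilibrium: 93 - Q = 72 + 4.5Q gives Q* = 3.8182, P* = 89.1818.
A tax on sellers shifts supply up by 10.5: 93 - Q = 72 + 4.5Q + 10.5, so Q_t = 1.9091. Buyers pay P_b = 91.0909; sellers receive P_s = P_b - 10.5 = 80.5909.
Tax revenue = t x Q_t = 10.5 x 1.9091 = 20.0455.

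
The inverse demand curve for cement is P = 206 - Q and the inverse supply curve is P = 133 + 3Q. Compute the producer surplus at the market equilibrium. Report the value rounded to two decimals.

499.59

Equilibrium: 206 - Q = 133 + 3Q, so Q* = 18.25 and P* = 187.75.
Producer surplus is the triangle above supply below P*: (1/2)(18.25)(187.75 - 133) = (1/2)(18.25)(54.75) = 499.5938.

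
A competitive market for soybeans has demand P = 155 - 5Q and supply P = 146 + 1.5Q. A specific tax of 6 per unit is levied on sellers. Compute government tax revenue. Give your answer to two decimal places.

Pre-tax equilibrium: 155 - 5Q = 146 + 1.5Q gives Q* = 1.3846, P* = 148.0769.
With the tax, sellers need 6 more per unit: 155 - 5Q = 146 + 1.5Q + 6, so Q_t = 0.4615. Buyers pay P_b = 152.6923; sellers receive P_s = P_b - 6 = 146.6923.
Revenue is the tax times quantity traded: 6 x 0.4615 = 2.7692.

2.77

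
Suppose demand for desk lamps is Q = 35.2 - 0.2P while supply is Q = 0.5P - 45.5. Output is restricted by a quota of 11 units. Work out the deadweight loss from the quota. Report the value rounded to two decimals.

Rewriting demand in inverse form: P = 176 - 5Q.
Rewriting supply in inverse form: P = 91 + 2Q.
Without the quota, 176 - 5Q = 91 + 2Q gives Q* = 12.1429.
At Q = 11 the demand price is 176 - 5(11) = 121 and the supply price is 91 + 2(11) = 113.
Deadweight loss is the triangle between the curves from 11 to 12.1429: (1/2)(121 - 113)(12.1429 - 11) = 4.5714.

4.57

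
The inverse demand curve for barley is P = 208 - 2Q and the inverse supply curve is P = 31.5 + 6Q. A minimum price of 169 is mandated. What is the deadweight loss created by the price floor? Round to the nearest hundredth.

26.27

Without the control, 208 - 2Q = 31.5 + 6Q so Q* = 22.0625 and P* = 163.875.
At the floor price 169, quantity demanded is (208 - 169)/2 = 19.5; demand is the short side, so Q = 19.5 trades at P = 169.
The lost-trades triangle has base Q* - 19.5 = 2.5625 and height equal to the gap between the curves at Q = 19.5, which is 169 - 148.5 = 20.5. DWL = (1/2)(2.5625)(20.5) = 26.2656.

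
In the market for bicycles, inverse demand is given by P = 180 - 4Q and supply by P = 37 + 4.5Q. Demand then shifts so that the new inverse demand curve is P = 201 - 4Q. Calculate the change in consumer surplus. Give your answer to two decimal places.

Initial equilibrium: Q_0 = 16.8235, P_0 = 112.7059; CS_0 = (1/2)(16.8235)(67.2941) = 566.0623, PS_0 = (1/2)(16.8235)(75.7059) = 636.8201.
New equilibrium: 201 - 4Q = 37 + 4.5Q gives Q_1 = 19.2941, P_1 = 123.8235; CS_1 = 744.526, PS_1 = 837.5917.
Change in consumer surplus = 744.526 - 566.0623 = 178.4637.

178.46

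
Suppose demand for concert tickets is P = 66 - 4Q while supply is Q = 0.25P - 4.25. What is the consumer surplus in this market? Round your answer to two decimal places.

75.03

Rewriting supply in inverse form: P = 17 + 4Q.
Equilibrium: 66 - 4Q = 17 + 4Q, so Q* = 6.125 and P* = 41.5.
CS is the area between the demand curve and P* from 0 to Q*: (1/2)(6.125)(24.5) = 75.0312.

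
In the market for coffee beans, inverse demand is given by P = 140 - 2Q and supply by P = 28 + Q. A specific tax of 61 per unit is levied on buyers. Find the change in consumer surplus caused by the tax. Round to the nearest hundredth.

Without the tax, 140 - 2Q = 28 + Q so Q* = 37.3333 and P* = 65.3333.
A tax on buyers shifts demand down by 61: (140 - 61) - 2Q = 28 + Q, so Q_t = 17. Buyers pay P_b = 106; sellers receive P_s = P_b - 61 = 45.
CS falls from (1/2)(37.3333)(74.6667) = 1393.7778 to (1/2)(17)(34) = 289, a change of -1104.7778.

-1104.78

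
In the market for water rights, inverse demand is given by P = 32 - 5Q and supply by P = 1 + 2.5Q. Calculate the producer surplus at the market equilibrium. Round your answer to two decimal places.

21.36

Equilibrium: 32 - 5Q = 1 + 2.5Q, so Q* = 4.1333 and P* = 11.3333.
Producer surplus is the triangle above supply below P*: (1/2)(4.1333)(11.3333 - 1) = (1/2)(4.1333)(10.3333) = 21.3556.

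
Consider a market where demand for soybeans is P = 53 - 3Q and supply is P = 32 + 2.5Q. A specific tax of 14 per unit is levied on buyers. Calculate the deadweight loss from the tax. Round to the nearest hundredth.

17.82

Without the tax, 53 - 3Q = 32 + 2.5Q so Q* = 3.8182 and P* = 41.5455.
A tax on buyers shifts demand down by 14: (53 - 14) - 3Q = 32 + 2.5Q, so Q_t = 1.2727. Buyers pay P_b = 49.1818; sellers receive P_s = P_b - 14 = 35.1818.
Deadweight loss is the triangle between the curves from Q_t to Q*: (1/2)(3.8182 - 1.2727)(14) = 17.8182.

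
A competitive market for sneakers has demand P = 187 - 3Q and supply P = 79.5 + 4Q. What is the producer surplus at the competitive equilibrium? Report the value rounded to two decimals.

471.68

Setting demand equal to supply, 107.5 = 7Q, so Q* = 15.3571 and P* = 140.9286.
Producer surplus is the triangle above supply below P*: (1/2)(15.3571)(140.9286 - 79.5) = (1/2)(15.3571)(61.4286) = 471.6837.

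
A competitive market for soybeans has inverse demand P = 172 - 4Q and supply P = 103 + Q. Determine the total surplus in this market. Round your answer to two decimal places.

Set 172 - 4Q = 103 + Q, which gives 69 = 5Q, so Q* = 13.8 and P* = 172 - 4(13.8) = 116.8.
Total surplus is the full triangle between the curves from 0 to Q*: (1/2)(13.8)(172 - 103) = 476.1.

476.10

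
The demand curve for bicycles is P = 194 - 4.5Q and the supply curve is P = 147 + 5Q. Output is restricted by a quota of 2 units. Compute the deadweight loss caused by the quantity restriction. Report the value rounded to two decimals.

Unrestricted equilibrium: Q* = (194 - 147)/(4.5 + 5) = 4.9474.
At Q = 2 the demand price is 194 - 4.5(2) = 185 and the supply price is 147 + 5(2) = 157.
Deadweight loss is the triangle between the curves from 2 to 4.9474: (1/2)(185 - 157)(4.9474 - 2) = 41.2632.

41.26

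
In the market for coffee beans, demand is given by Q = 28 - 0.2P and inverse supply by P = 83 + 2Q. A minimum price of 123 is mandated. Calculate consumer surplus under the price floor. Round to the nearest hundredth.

28.90

Rewriting demand in inverse form: P = 140 - 5Q.
Free-market equilibrium: 140 - 5Q = 83 + 2Q gives Q* = 8.1429, P* = 99.2857.
At P = 123, buyers demand (140 - 123)/5 = 3.4 while sellers would supply more, so the quantity traded is 3.4 at price 123.
CS is the triangle under demand above 123: (1/2)(3.4)(140 - 123) = 28.9.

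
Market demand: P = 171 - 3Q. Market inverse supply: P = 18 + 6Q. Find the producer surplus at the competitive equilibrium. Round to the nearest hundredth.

867.00

Setting demand equal to supply, 153 = 9Q, so Q* = 17 and P* = 120.
Producer surplus is the triangle above supply below P*: (1/2)(17)(120 - 18) = (1/2)(17)(102) = 867.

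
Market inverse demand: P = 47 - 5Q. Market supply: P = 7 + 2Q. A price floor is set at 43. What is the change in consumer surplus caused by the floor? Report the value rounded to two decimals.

Without the control, 47 - 5Q = 7 + 2Q so Q* = 5.7143 and P* = 18.4286.
At the floor price 43, quantity demanded is (47 - 43)/5 = 0.8; demand is the short side, so Q = 0.8 trades at P = 43.
CS goes from (1/2)(5.7143)(28.5714) = 81.6327 to 1.6 (computed as (47 - 43)(0.8) - (1/2)(5)(0.8)^2), a change of -80.0327.

-80.03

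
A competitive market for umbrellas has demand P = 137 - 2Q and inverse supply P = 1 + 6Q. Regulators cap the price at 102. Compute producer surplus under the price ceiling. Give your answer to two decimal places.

Free-market equilibrium: 137 - 2Q = 1 + 6Q gives Q* = 17, P* = 103.
At the ceiling price 102, quantity supplied is (102 - 1)/6 = 16.8333; supply is the short side, so Q = 16.8333 trades at P = 102.
PS is the triangle above supply below 102: (1/2)(16.8333)(102 - 1) = 850.0833.

850.08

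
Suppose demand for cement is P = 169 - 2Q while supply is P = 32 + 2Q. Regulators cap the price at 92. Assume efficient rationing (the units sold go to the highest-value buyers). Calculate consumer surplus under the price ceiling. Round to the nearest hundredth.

Free-market equilibrium: 169 - 2Q = 32 + 2Q gives Q* = 34.25, P* = 100.5.
At the ceiling price 92, quantity supplied is (92 - 32)/2 = 30; supply is the short side, so Q = 30 trades at P = 92.
The demand price at Q = 30 is 109. CS is the trapezoid between demand and 92 over [0, 30]: (1/2)[(169 - 92) + (109 - 92)](30) = 1410.

1410.00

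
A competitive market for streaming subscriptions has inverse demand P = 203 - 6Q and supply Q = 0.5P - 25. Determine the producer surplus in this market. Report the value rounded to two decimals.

365.77

Rewriting supply in inverse form: P = 50 + 2Q.
Setting demand equal to supply, 153 = 8Q, so Q* = 19.125 and P* = 88.25.
PS is the area between P* and the supply curve from 0 to Q*: (1/2)(19.125)(38.25) = 365.7656.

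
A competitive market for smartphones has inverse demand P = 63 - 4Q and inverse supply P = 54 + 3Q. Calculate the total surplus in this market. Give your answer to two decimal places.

5.79

Setting demand equal to supply, 9 = 7Q, so Q* = 1.2857 and P* = 57.8571.
CS = (1/2)(1.2857)(5.1429) = 3.3061 and PS = (1/2)(1.2857)(3.8571) = 2.4796, so total surplus = 5.7857.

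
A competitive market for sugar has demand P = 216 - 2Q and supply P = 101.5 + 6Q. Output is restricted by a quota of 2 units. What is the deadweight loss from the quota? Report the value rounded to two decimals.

Unrestricted equilibrium: Q* = (216 - 101.5)/(2 + 6) = 14.3125.
At Q = 2 the demand price is 216 - 2(2) = 212 and the supply price is 101.5 + 6(2) = 113.5.
Deadweight loss is the triangle between the curves from 2 to 14.3125: (1/2)(212 - 113.5)(14.3125 - 2) = 606.3906.

606.39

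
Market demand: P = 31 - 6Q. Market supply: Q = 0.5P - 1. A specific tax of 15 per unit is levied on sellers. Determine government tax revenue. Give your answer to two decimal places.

Rewriting supply in inverse form: P = 2 + 2Q.
Without the tax, 31 - 6Q = 2 + 2Q so Q* = 3.625 and P* = 9.25.
A tax on sellers shifts supply up by 15: 31 - 6Q = 2 + 2Q + 15, so Q_t = 1.75. Buyers pay P_b = 20.5; sellers receive P_s = P_b - 15 = 5.5.
Tax revenue = t x Q_t = 15 x 1.75 = 26.25.

26.25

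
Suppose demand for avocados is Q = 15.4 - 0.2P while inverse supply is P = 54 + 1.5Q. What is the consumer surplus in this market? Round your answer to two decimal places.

Rewriting demand in inverse form: P = 77 - 5Q.
Setting demand equal to supply, 23 = 6.5Q, so Q* = 3.5385 and P* = 59.3077.
Consumer surplus is the triangle under demand above P*: (1/2)(3.5385)(77 - 59.3077) = (1/2)(3.5385)(17.6923) = 31.3018.

31.30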